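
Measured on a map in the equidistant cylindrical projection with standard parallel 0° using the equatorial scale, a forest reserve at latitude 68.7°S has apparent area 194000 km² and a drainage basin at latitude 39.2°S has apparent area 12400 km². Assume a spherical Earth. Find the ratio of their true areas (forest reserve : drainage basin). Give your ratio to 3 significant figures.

7.33

On the plate carrée, areal scale = h·k = 1 × sec φ, so true area = apparent × cos φ.
True area of forest reserve: 194000 × cos(68.7°) = 194000 × 0.3633 = 70470 km².
True area of drainage basin: 12400 × cos(39.2°) = 12400 × 0.7749 = 9609 km².
Ratio = 70470 / 9609 ≈ 7.33.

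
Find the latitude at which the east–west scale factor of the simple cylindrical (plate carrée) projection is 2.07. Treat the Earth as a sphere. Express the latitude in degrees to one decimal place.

61.1°

Plate carrée: h = 1, k = sec φ along parallels.
sec φ = 2.07  ⇒  cos φ = 0.4831  ⇒  φ ≈ 61.1°.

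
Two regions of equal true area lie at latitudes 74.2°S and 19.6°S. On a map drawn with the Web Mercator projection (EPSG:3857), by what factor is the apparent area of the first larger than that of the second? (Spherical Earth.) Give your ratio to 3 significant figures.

On Mercator, area is exaggerated by sec²φ = 1/cos²φ.
At 74.2°: sec²(74.2°) = 1/0.2723² = 13.49.
At 19.6°: sec²(19.6°) = 1/0.9421² = 1.127.
Ratio = 13.49/1.127 = cos²(19.6°)/cos²(74.2°) ≈ 12.0.

12.0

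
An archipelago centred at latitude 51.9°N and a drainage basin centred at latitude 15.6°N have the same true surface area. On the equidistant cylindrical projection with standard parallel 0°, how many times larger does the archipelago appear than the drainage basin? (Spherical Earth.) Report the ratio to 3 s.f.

In the plate carrée (x = Rλ, y = Rφ), meridians are true-scale (h = 1) and parallels are stretched by k = sec φ.
Areal scale at 51.9°: h·k = 1.000 × 1.621 = 1.621.
Areal scale at 15.6°: h·k = 1.000 × 1.038 = 1.038.
Ratio = 1.621/1.038 ≈ 1.56.

1.56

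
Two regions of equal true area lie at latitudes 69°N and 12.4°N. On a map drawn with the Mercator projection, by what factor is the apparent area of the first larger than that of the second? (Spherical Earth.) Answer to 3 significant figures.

On Mercator, area is exaggerated by sec²φ = 1/cos²φ.
At 69°: sec²(69°) = 1/0.3584² = 7.786.
At 12.4°: sec²(12.4°) = 1/0.9767² = 1.048.
Ratio = 7.786/1.048 = cos²(12.4°)/cos²(69°) ≈ 7.43.

7.43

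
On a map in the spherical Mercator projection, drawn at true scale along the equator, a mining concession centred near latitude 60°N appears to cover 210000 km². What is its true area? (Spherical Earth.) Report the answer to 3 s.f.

52500 km²

Mercator is conformal, so the point scale is isotropic: h = k = sec φ = 1/cos φ.
Areal scale = k² = sec²φ = 1/cos²(60°) = 1/0.5000² = 4.000.
True area = apparent / (areal scale) = 210000 / 4.000 ≈ 52500 km².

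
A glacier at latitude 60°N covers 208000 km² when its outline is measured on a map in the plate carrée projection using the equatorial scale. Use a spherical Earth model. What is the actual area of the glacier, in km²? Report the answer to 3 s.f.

Plate carrée maps x = Rλ, y = Rφ. The meridian scale is h = 1 and the parallel scale is k = 1/cos φ = sec φ.
Areal scale = h·k = 1 × sec φ; at 60°, h = 1.000, k = 2.000, so h·k = 2.000.
True area = apparent / (areal scale) = 208000 / 2.000 ≈ 104000 km².

104000 km²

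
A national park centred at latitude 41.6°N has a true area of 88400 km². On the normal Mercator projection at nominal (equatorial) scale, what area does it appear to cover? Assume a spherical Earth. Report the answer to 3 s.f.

158000 km²

Mercator is conformal, so the point scale is isotropic: h = k = sec φ = 1/cos φ.
Areal scale = k² = sec²φ = 1/cos²(41.6°) = 1/0.7478² = 1.788.
Apparent area = 88400 × 1.788 ≈ 158000 km².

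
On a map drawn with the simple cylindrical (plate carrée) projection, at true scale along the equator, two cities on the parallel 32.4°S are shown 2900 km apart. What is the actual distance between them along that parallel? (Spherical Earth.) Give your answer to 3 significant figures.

Plate carrée maps x = Rλ, y = Rφ. The meridian scale is h = 1 and the parallel scale is k = 1/cos φ = sec φ.
Along the parallel at 32.4°, map distances are exaggerated by k = sec 32.4° = 1.184.
True distance = 2900 / 1.184 = 2900 × cos 32.4° ≈ 2450 km.

2450 km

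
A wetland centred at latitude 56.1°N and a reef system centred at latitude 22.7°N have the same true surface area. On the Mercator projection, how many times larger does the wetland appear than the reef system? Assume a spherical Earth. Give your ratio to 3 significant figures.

Mercator areal scale is sec²φ.
At 56.1°: sec²(56.1°) = 1/0.5577² = 3.215.
At 22.7°: sec²(22.7°) = 1/0.9225² = 1.175.
Ratio = 3.215/1.175 = cos²(22.7°)/cos²(56.1°) ≈ 2.74.

2.74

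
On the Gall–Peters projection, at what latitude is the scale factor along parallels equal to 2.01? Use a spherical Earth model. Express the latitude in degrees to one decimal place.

69.4°

Gall–Peters is a cylindrical equal-area projection with standard parallels at ±45°. Cylindrical equal-area (φ₀ = 45°): h = cos φ / cos 45° along meridians, k = cos 45° / cos φ along parallels; h·k = 1.
k = cos φ₀ / cos φ = 2.01  ⇒  cos φ = cos 45° / 2.01 = 0.3518.
φ = arccos(0.3518) ≈ 69.4°.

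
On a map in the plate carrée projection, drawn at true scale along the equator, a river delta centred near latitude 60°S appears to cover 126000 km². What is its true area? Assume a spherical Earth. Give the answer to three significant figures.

63000 km²

Plate carrée maps x = Rλ, y = Rφ. The meridian scale is h = 1 and the parallel scale is k = 1/cos φ = sec φ.
Areal scale = h·k = 1 × sec φ; at 60°, h = 1.000, k = 2.000, so h·k = 2.000.
True area = apparent / (areal scale) = 126000 / 2.000 ≈ 63000 km².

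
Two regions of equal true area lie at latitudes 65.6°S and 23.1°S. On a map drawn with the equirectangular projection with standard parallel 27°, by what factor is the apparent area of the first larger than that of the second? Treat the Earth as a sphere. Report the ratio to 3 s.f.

2.23

With standard parallel φ₀ = 27°, the equirectangular projection gives x = Rλ cos φ₀, y = Rφ, so h = 1 and k = cos 27° / cos φ.
Areal scale at 65.6°: h·k = 1.000 × 2.157 = 2.157.
Areal scale at 23.1°: h·k = 1.000 × 0.9687 = 0.9687.
Ratio = 2.157/0.9687 ≈ 2.23.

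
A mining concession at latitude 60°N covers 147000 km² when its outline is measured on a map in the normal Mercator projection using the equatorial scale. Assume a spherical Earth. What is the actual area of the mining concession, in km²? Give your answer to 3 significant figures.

36800 km²

Mercator is conformal, so the point scale is isotropic: h = k = sec φ = 1/cos φ.
Areal scale = k² = sec²φ = 1/cos²(60°) = 1/0.5000² = 4.000.
True area = apparent / (areal scale) = 147000 / 4.000 ≈ 36800 km².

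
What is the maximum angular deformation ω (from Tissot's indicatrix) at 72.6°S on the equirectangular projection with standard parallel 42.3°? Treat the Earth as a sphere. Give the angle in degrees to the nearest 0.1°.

The equidistant cylindrical projection with φ₀ = 42.3° has h = 1 (meridians true) and k = cos φ₀ / cos φ along parallels.
At 72.6°: h = 1.000, k = 2.473; principal scales a = 2.473, b = 1.000.
sin(ω/2) = (a − b)/(a + b) = 1.473/3.473 = 0.4242, so ω = 2 arcsin(0.4242) ≈ 50.2°.

50.2°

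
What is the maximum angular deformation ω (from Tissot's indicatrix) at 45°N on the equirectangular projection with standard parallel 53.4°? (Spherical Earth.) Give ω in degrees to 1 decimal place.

9.8°

In the equirectangular projection with standard parallel φ₀ = 53.4° (x = Rλ cos φ₀, y = Rφ), meridians are true-scale (h = 1) and the parallel scale is k = cos φ₀ / cos φ.
At 45°: h = 1.000, k = 0.8432; principal scales a = 1.000, b = 0.8432.
sin(ω/2) = (a − b)/(a + b) = 0.1568/1.843 = 0.08508, so ω = 2 arcsin(0.08508) ≈ 9.8°.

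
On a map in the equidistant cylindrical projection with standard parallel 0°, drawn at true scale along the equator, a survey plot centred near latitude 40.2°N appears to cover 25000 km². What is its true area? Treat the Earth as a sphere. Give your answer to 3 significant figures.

For the equirectangular projection with φ₀ = 0 (plate carrée), h = 1 along meridians and k = sec φ along parallels.
Areal scale = h·k = 1 × sec φ; at 40.2°, h = 1.000, k = 1.309, so h·k = 1.309.
True area = apparent / (areal scale) = 25000 / 1.309 ≈ 19100 km².

19100 km²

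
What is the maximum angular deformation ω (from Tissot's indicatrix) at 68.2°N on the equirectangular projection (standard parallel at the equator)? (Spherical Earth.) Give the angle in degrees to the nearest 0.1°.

54.6°

For the equirectangular projection with φ₀ = 0 (plate carrée), h = 1 along meridians and k = sec φ along parallels.
At 68.2°: h = 1.000, k = 2.693; principal scales a = 2.693, b = 1.000.
sin(ω/2) = (a − b)/(a + b) = 1.693/3.693 = 0.4584, so ω = 2 arcsin(0.4584) ≈ 54.6°.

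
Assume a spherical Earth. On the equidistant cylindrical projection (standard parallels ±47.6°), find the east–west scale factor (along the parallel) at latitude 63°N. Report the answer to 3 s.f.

The equidistant cylindrical projection with φ₀ = 47.6° has h = 1 (meridians true) and k = cos φ₀ / cos φ along parallels.
k = cos 47.6° / cos 63° = 0.6743/0.4540 = 1.485.

1.49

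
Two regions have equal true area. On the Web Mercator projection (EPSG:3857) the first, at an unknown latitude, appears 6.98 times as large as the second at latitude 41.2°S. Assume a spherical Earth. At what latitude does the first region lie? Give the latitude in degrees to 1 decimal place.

73.5°

Mercator areal scale is sec²φ, so apparent-area ratio = sec²φ₁ / sec²φ₂ = cos²φ₂ / cos²φ₁.
cos²φ₂ / cos²φ₁ = 6.98  ⇒  cos φ₁ = cos 41.2° / √6.98 = 0.7524/2.642 = 0.2848.
φ₁ = arccos(0.2848) ≈ 73.5°.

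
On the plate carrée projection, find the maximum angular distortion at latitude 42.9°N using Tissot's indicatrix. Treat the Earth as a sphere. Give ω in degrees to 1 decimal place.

17.8°

Plate carrée maps x = Rλ, y = Rφ. The meridian scale is h = 1 and the parallel scale is k = 1/cos φ = sec φ.
At 42.9°: h = 1.000, k = 1.365; principal scales a = 1.365, b = 1.000.
sin(ω/2) = (a − b)/(a + b) = 0.3651/2.365 = 0.1544, so ω = 2 arcsin(0.1544) ≈ 17.8°.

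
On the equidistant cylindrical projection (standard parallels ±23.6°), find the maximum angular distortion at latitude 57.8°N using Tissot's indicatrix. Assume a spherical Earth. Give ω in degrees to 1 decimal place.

With standard parallel φ₀ = 23.6°, the equirectangular projection gives x = Rλ cos φ₀, y = Rφ, so h = 1 and k = cos 23.6° / cos φ.
At 57.8°: h = 1.000, k = 1.720; principal scales a = 1.720, b = 1.000.
sin(ω/2) = (a − b)/(a + b) = 0.7197/2.720 = 0.2646, so ω = 2 arcsin(0.2646) ≈ 30.7°.

30.7°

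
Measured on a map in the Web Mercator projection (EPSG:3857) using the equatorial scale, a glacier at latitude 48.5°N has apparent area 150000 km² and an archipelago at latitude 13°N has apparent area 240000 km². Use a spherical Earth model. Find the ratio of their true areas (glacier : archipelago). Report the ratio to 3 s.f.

0.289

On Mercator the areal scale is sec²φ, so true area = apparent × cos²φ.
True area of glacier: 150000 × cos²(48.5°) = 150000 × 0.4391 = 65860 km².
True area of archipelago: 240000 × cos²(13°) = 240000 × 0.9494 = 227900 km².
Ratio = 65860 / 227900 ≈ 0.289.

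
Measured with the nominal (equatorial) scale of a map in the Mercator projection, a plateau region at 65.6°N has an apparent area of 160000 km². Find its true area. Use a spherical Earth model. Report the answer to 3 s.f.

Mercator is conformal, so the point scale is isotropic: h = k = sec φ = 1/cos φ.
Areal scale = k² = sec²φ = 1/cos²(65.6°) = 1/0.4131² = 5.860.
True area = apparent / (areal scale) = 160000 / 5.860 ≈ 27300 km².

27300 km²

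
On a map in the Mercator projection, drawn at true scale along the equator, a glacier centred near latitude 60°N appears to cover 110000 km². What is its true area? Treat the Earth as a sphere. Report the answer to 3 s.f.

Mercator is conformal, so the point scale is isotropic: h = k = sec φ = 1/cos φ.
Areal scale = k² = sec²φ = 1/cos²(60°) = 1/0.5000² = 4.000.
True area = apparent / (areal scale) = 110000 / 4.000 ≈ 27500 km².

27500 km²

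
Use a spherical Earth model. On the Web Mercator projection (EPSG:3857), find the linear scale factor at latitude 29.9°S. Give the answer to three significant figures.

Mercator is conformal, so the point scale is isotropic: h = k = sec φ = 1/cos φ.
k = 1/cos 29.9° = 1/0.8669 = 1.154.

1.15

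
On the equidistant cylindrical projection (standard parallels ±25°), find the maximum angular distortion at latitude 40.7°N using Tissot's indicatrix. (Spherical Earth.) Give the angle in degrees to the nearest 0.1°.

The equidistant cylindrical projection with φ₀ = 25° has h = 1 (meridians true) and k = cos φ₀ / cos φ along parallels.
At 40.7°: h = 1.000, k = 1.195; principal scales a = 1.195, b = 1.000.
sin(ω/2) = (a − b)/(a + b) = 0.1954/2.195 = 0.08902, so ω = 2 arcsin(0.08902) ≈ 10.2°.

10.2°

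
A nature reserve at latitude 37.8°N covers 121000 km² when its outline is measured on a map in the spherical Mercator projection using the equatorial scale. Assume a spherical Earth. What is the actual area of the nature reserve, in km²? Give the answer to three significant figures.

75500 km²

For Mercator, h = k = sec φ (a conformal cylindrical projection has a single point scale, 1/cos φ).
Areal scale = k² = sec²φ = 1/cos²(37.8°) = 1/0.7902² = 1.602.
True area = apparent / (areal scale) = 121000 / 1.602 ≈ 75500 km².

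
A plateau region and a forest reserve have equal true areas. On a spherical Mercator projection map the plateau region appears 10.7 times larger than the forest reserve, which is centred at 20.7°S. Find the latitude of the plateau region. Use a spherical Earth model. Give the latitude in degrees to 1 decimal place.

73.4°

For equal true areas on Mercator, apparent areas scale as sec²φ, so the ratio is cos²φ₂ / cos²φ₁.
cos²φ₂ / cos²φ₁ = 10.7  ⇒  cos φ₁ = cos 20.7° / √10.7 = 0.9354/3.271 = 0.2860.
φ₁ = arccos(0.2860) ≈ 73.4°.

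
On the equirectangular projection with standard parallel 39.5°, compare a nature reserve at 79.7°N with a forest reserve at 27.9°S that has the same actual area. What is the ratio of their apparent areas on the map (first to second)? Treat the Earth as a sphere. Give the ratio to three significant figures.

4.94

The equidistant cylindrical projection with φ₀ = 39.5° has h = 1 (meridians true) and k = cos φ₀ / cos φ along parallels.
Areal scale at 79.7°: h·k = 1.000 × 4.316 = 4.316.
Areal scale at 27.9°: h·k = 1.000 × 0.8731 = 0.8731.
Ratio = 4.316/0.8731 ≈ 4.94.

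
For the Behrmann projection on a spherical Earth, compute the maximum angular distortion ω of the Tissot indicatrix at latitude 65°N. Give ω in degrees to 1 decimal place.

The Behrmann projection is cylindrical equal-area with φ₀ = 30°. A cylindrical equal-area projection with standard parallel φ₀ has meridian scale h = cos φ / cos φ₀ and parallel scale k = cos φ₀ / cos φ (so areas are preserved, h·k = 1).
At 65°: h = 0.4880, k = 2.049; principal scales a = 2.049, b = 0.4880.
sin(ω/2) = (a − b)/(a + b) = 1.561/2.537 = 0.6153, so ω = 2 arcsin(0.6153) ≈ 76.0°.

76.0°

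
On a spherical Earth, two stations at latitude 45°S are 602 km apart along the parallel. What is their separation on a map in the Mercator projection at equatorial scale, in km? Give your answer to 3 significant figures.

The Mercator projection is conformal; its linear scale factor is the same in every direction and equals sec φ = 1/cos φ.
Along the parallel, k = sec 45° = 1/0.7071 = 1.414.
Map distance = 602 × 1.414 ≈ 851 km.

851 km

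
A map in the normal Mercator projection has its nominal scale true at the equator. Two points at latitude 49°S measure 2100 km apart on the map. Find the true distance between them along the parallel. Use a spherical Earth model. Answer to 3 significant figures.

For Mercator, h = k = sec φ (a conformal cylindrical projection has a single point scale, 1/cos φ).
Along the parallel at 49°, map distances are exaggerated by k = sec 49° = 1.524.
True distance = 2100 / 1.524 = 2100 × cos 49° ≈ 1380 km.

1380 km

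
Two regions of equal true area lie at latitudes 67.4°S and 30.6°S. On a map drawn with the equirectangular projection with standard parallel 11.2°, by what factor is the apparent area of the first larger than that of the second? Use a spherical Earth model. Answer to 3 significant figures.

In the equirectangular projection with standard parallel φ₀ = 11.2° (x = Rλ cos φ₀, y = Rφ), meridians are true-scale (h = 1) and the parallel scale is k = cos φ₀ / cos φ.
Areal scale at 67.4°: h·k = 1.000 × 2.553 = 2.553.
Areal scale at 30.6°: h·k = 1.000 × 1.140 = 1.140.
Ratio = 2.553/1.140 ≈ 2.24.

2.24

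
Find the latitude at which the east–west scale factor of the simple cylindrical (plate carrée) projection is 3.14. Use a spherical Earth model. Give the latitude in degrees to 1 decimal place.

71.4°

Plate carrée: h = 1, k = sec φ along parallels.
sec φ = 3.14  ⇒  cos φ = 0.3185  ⇒  φ ≈ 71.4°.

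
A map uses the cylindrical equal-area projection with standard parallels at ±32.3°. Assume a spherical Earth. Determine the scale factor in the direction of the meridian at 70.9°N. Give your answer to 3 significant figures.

Cylindrical equal-area (φ₀ = 32.3°): h = cos φ / cos 32.3° along meridians, k = cos 32.3° / cos φ along parallels; h·k = 1.
h = cos 70.9° / cos 32.3° = 0.3272/0.8453 = 0.3871.

0.387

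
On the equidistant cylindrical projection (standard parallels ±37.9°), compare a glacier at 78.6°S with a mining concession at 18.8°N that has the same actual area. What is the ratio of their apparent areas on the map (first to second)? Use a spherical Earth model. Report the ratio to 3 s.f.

4.79

The equidistant cylindrical projection with φ₀ = 37.9° has h = 1 (meridians true) and k = cos φ₀ / cos φ along parallels.
Areal scale at 78.6°: h·k = 1.000 × 3.992 = 3.992.
Areal scale at 18.8°: h·k = 1.000 × 0.8336 = 0.8336.
Ratio = 3.992/0.8336 ≈ 4.79.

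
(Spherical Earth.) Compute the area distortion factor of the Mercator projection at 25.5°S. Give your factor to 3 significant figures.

Mercator is conformal, so the point scale is isotropic: h = k = sec φ = 1/cos φ.
Areal scale = k² = sec²φ = 1/cos²(25.5°) = 1/0.9026² = 1.228.

1.23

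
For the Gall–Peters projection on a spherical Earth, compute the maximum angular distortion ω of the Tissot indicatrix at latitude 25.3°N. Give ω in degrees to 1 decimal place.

Gall–Peters is a cylindrical equal-area projection with standard parallels at ±45°. A cylindrical equal-area projection with standard parallel φ₀ has meridian scale h = cos φ / cos φ₀ and parallel scale k = cos φ₀ / cos φ (so areas are preserved, h·k = 1).
At 25.3°: h = 1.279, k = 0.7821; principal scales a = 1.279, b = 0.7821.
sin(ω/2) = (a − b)/(a + b) = 0.4964/2.061 = 0.2409, so ω = 2 arcsin(0.2409) ≈ 27.9°.

27.9°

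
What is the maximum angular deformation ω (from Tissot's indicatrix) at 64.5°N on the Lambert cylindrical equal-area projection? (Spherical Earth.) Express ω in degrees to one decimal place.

The Lambert cylindrical equal-area projection is the cylindrical equal-area projection with its standard parallel at the equator (φ₀ = 0). Cylindrical equal-area (φ₀ = 0°): h = cos φ / cos 0° along meridians, k = cos 0° / cos φ along parallels; h·k = 1.
At 64.5°: h = 0.4305, k = 2.323; principal scales a = 2.323, b = 0.4305.
sin(ω/2) = (a − b)/(a + b) = 1.892/2.753 = 0.6873, so ω = 2 arcsin(0.6873) ≈ 86.8°.

86.8°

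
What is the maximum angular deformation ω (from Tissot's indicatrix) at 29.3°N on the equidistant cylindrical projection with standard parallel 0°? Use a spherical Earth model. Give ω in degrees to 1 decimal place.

7.8°

Plate carrée maps x = Rλ, y = Rφ. The meridian scale is h = 1 and the parallel scale is k = 1/cos φ = sec φ.
At 29.3°: h = 1.000, k = 1.147; principal scales a = 1.147, b = 1.000.
sin(ω/2) = (a − b)/(a + b) = 0.1467/2.147 = 0.06834, so ω = 2 arcsin(0.06834) ≈ 7.8°.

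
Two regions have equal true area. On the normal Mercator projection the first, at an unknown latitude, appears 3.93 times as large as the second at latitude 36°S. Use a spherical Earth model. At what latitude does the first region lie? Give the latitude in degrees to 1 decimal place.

On Mercator, (apparent₁)/(apparent₂) = sec²φ₁ / sec²φ₂ when true areas are equal.
cos²φ₂ / cos²φ₁ = 3.93  ⇒  cos φ₁ = cos 36° / √3.93 = 0.8090/1.982 = 0.4081.
φ₁ = arccos(0.4081) ≈ 65.9°.

65.9°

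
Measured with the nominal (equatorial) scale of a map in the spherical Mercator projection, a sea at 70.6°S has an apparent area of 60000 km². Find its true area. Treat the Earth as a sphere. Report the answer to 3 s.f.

6620 km²

Mercator is conformal, so the point scale is isotropic: h = k = sec φ = 1/cos φ.
Areal scale = k² = sec²φ = 1/cos²(70.6°) = 1/0.3322² = 9.064.
True area = apparent / (areal scale) = 60000 / 9.064 ≈ 6620 km².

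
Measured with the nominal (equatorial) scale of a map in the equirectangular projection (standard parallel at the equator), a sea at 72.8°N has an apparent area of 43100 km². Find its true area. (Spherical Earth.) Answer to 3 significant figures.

12700 km²

For the equirectangular projection with φ₀ = 0 (plate carrée), h = 1 along meridians and k = sec φ along parallels.
Areal scale = h·k = 1 × sec φ; at 72.8°, h = 1.000, k = 3.382, so h·k = 3.382.
True area = apparent / (areal scale) = 43100 / 3.382 ≈ 12700 km².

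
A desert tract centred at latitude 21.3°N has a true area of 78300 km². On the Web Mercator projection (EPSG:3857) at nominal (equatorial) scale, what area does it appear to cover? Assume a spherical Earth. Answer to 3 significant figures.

Mercator is conformal, so the point scale is isotropic: h = k = sec φ = 1/cos φ.
Areal scale = k² = sec²φ = 1/cos²(21.3°) = 1/0.9317² = 1.152.
Apparent area = 78300 × 1.152 ≈ 90200 km².

90200 km²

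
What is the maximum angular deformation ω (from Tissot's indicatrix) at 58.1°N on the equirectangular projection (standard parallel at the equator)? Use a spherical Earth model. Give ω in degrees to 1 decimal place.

35.9°

Plate carrée maps x = Rλ, y = Rφ. The meridian scale is h = 1 and the parallel scale is k = 1/cos φ = sec φ.
At 58.1°: h = 1.000, k = 1.892; principal scales a = 1.892, b = 1.000.
sin(ω/2) = (a − b)/(a + b) = 0.8924/2.892 = 0.3085, so ω = 2 arcsin(0.3085) ≈ 35.9°.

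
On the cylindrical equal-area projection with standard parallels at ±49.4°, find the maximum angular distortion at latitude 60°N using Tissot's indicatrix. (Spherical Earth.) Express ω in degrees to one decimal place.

Cylindrical equal-area (φ₀ = 49.4°): h = cos φ / cos 49.4° along meridians, k = cos 49.4° / cos φ along parallels; h·k = 1.
At 60°: h = 0.7683, k = 1.302; principal scales a = 1.302, b = 0.7683.
sin(ω/2) = (a − b)/(a + b) = 0.5332/2.070 = 0.2576, so ω = 2 arcsin(0.2576) ≈ 29.9°.

29.9°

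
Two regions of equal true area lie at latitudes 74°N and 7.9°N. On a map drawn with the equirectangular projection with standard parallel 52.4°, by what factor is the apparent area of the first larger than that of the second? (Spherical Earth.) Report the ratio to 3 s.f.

With standard parallel φ₀ = 52.4°, the equirectangular projection gives x = Rλ cos φ₀, y = Rφ, so h = 1 and k = cos 52.4° / cos φ.
Areal scale at 74°: h·k = 1.000 × 2.214 = 2.214.
Areal scale at 7.9°: h·k = 1.000 × 0.6160 = 0.6160.
Ratio = 2.214/0.6160 ≈ 3.59.

3.59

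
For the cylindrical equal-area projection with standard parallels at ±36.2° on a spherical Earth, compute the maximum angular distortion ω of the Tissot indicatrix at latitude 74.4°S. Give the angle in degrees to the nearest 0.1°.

A cylindrical equal-area projection with standard parallel φ₀ has meridian scale h = cos φ / cos φ₀ and parallel scale k = cos φ₀ / cos φ (so areas are preserved, h·k = 1).
At 74.4°: h = 0.3333, k = 3.001; principal scales a = 3.001, b = 0.3333.
sin(ω/2) = (a − b)/(a + b) = 2.667/3.334 = 0.8001, so ω = 2 arcsin(0.8001) ≈ 106.3°.

106.3°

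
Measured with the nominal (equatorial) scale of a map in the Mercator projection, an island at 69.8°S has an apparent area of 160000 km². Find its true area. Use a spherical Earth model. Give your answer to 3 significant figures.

Mercator is conformal, so the point scale is isotropic: h = k = sec φ = 1/cos φ.
Areal scale = k² = sec²φ = 1/cos²(69.8°) = 1/0.3453² = 8.387.
True area = apparent / (areal scale) = 160000 / 8.387 ≈ 19100 km².

19100 km²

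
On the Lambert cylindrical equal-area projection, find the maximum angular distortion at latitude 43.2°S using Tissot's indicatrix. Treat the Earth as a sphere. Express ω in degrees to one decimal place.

The Lambert cylindrical equal-area projection is the cylindrical equal-area projection with its standard parallel at the equator (φ₀ = 0). A cylindrical equal-area projection with standard parallel φ₀ has meridian scale h = cos φ / cos φ₀ and parallel scale k = cos φ₀ / cos φ (so areas are preserved, h·k = 1).
At 43.2°: h = 0.7290, k = 1.372; principal scales a = 1.372, b = 0.7290.
sin(ω/2) = (a − b)/(a + b) = 0.6428/2.101 = 0.3060, so ω = 2 arcsin(0.3060) ≈ 35.6°.

35.6°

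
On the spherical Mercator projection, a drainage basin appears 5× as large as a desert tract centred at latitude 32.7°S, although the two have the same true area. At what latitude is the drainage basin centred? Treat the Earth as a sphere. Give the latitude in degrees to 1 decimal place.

Mercator areal scale is sec²φ, so apparent-area ratio = sec²φ₁ / sec²φ₂ = cos²φ₂ / cos²φ₁.
cos²φ₂ / cos²φ₁ = 5  ⇒  cos φ₁ = cos 32.7° / √5 = 0.8415/2.236 = 0.3763.
φ₁ = arccos(0.3763) ≈ 67.9°.

67.9°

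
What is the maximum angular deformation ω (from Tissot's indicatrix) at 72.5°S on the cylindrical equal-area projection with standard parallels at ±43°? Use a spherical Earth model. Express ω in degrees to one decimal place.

A cylindrical equal-area projection with standard parallel φ₀ has meridian scale h = cos φ / cos φ₀ and parallel scale k = cos φ₀ / cos φ (so areas are preserved, h·k = 1).
At 72.5°: h = 0.4112, k = 2.432; principal scales a = 2.432, b = 0.4112.
sin(ω/2) = (a − b)/(a + b) = 2.021/2.843 = 0.7108, so ω = 2 arcsin(0.7108) ≈ 90.6°.

90.6°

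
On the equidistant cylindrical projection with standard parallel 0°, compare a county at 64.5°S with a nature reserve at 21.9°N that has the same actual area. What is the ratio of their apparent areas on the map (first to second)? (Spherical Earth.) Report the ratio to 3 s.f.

2.16

Plate carrée maps x = Rλ, y = Rφ. The meridian scale is h = 1 and the parallel scale is k = 1/cos φ = sec φ.
Areal scale at 64.5°: h·k = 1.000 × 2.323 = 2.323.
Areal scale at 21.9°: h·k = 1.000 × 1.078 = 1.078.
Ratio = 2.323/1.078 ≈ 2.16.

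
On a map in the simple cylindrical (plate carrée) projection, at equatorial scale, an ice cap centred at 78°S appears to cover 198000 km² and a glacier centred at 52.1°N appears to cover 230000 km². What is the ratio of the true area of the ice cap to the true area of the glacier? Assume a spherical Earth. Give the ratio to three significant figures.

0.291

On the plate carrée, areal scale = h·k = 1 × sec φ, so true area = apparent × cos φ.
True area of ice cap: 198000 × cos(78°) = 198000 × 0.2079 = 41170 km².
True area of glacier: 230000 × cos(52.1°) = 230000 × 0.6143 = 141300 km².
Ratio = 41170 / 141300 ≈ 0.291.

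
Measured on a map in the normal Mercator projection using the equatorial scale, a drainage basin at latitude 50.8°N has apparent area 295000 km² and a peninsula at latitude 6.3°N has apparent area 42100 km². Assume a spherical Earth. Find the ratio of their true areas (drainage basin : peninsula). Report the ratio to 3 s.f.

Since Mercator area scale is 1/cos²φ, the true area equals the apparent area multiplied by cos²φ.
True area of drainage basin: 295000 × cos²(50.8°) = 295000 × 0.3995 = 117800 km².
True area of peninsula: 42100 × cos²(6.3°) = 42100 × 0.9880 = 41590 km².
Ratio = 117800 / 41590 ≈ 2.83.

2.83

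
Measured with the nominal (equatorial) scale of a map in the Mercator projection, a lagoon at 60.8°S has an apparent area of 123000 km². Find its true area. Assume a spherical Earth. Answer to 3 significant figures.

29300 km²

Mercator is conformal, so the point scale is isotropic: h = k = sec φ = 1/cos φ.
Areal scale = k² = sec²φ = 1/cos²(60.8°) = 1/0.4879² = 4.202.
True area = apparent / (areal scale) = 123000 / 4.202 ≈ 29300 km².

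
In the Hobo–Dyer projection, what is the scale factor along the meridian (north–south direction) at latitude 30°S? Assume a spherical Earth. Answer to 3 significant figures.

The Hobo–Dyer projection is cylindrical equal-area with φ₀ = 37.5°. For cylindrical equal-area with standard parallel φ₀, h = cos φ / cos φ₀ and k = cos φ₀ / cos φ, so h·k = 1.
h = cos 30° / cos 37.5° = 0.8660/0.7934 = 1.092.

1.09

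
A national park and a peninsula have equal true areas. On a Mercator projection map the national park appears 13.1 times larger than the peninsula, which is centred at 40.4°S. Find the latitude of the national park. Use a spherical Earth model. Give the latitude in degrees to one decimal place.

Mercator areal scale is sec²φ, so apparent-area ratio = sec²φ₁ / sec²φ₂ = cos²φ₂ / cos²φ₁.
cos²φ₂ / cos²φ₁ = 13.1  ⇒  cos φ₁ = cos 40.4° / √13.1 = 0.7615/3.619 = 0.2104.
φ₁ = arccos(0.2104) ≈ 77.9°.

77.9°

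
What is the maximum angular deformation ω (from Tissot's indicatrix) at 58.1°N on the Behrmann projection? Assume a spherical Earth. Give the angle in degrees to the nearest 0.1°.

Behrmann is a cylindrical equal-area projection with standard parallels at ±30°. Cylindrical equal-area (φ₀ = 30°): h = cos φ / cos 30° along meridians, k = cos 30° / cos φ along parallels; h·k = 1.
At 58.1°: h = 0.6102, k = 1.639; principal scales a = 1.639, b = 0.6102.
sin(ω/2) = (a − b)/(a + b) = 1.029/2.249 = 0.4574, so ω = 2 arcsin(0.4574) ≈ 54.4°.

54.4°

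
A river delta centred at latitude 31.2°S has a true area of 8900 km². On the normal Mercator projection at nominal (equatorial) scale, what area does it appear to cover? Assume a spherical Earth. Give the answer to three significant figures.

12200 km²

Mercator is conformal, so the point scale is isotropic: h = k = sec φ = 1/cos φ.
Areal scale = k² = sec²φ = 1/cos²(31.2°) = 1/0.8554² = 1.367.
Apparent area = 8900 × 1.367 ≈ 12200 km².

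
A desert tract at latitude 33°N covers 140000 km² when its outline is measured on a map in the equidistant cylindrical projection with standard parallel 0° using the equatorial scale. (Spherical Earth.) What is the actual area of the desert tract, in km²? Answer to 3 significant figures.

In the plate carrée (x = Rλ, y = Rφ), meridians are true-scale (h = 1) and parallels are stretched by k = sec φ.
Areal scale = h·k = 1 × sec φ; at 33°, h = 1.000, k = 1.192, so h·k = 1.192.
True area = apparent / (areal scale) = 140000 / 1.192 ≈ 117000 km².

117000 km²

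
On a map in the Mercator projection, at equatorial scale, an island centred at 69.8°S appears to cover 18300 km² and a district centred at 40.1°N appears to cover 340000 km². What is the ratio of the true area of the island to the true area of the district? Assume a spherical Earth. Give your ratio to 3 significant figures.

0.0110

Since Mercator area scale is 1/cos²φ, the true area equals the apparent area multiplied by cos²φ.
True area of island: 18300 × cos²(69.8°) = 18300 × 0.1192 = 2182 km².
True area of district: 340000 × cos²(40.1°) = 340000 × 0.5851 = 198900 km².
Ratio = 2182 / 198900 ≈ 0.0110.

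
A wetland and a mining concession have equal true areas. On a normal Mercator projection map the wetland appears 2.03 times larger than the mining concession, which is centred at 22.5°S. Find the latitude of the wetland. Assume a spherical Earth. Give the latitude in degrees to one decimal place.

49.6°

Mercator areal scale is sec²φ, so apparent-area ratio = sec²φ₁ / sec²φ₂ = cos²φ₂ / cos²φ₁.
cos²φ₂ / cos²φ₁ = 2.03  ⇒  cos φ₁ = cos 22.5° / √2.03 = 0.9239/1.425 = 0.6484.
φ₁ = arccos(0.6484) ≈ 49.6°.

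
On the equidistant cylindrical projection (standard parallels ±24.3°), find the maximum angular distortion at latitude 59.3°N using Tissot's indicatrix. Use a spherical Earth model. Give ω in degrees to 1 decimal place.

32.7°

The equidistant cylindrical projection with φ₀ = 24.3° has h = 1 (meridians true) and k = cos φ₀ / cos φ along parallels.
At 59.3°: h = 1.000, k = 1.785; principal scales a = 1.785, b = 1.000.
sin(ω/2) = (a − b)/(a + b) = 0.7852/2.785 = 0.2819, so ω = 2 arcsin(0.2819) ≈ 32.7°.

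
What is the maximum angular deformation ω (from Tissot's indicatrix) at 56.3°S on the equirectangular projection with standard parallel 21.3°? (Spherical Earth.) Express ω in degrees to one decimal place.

The equidistant cylindrical projection with φ₀ = 21.3° has h = 1 (meridians true) and k = cos φ₀ / cos φ along parallels.
At 56.3°: h = 1.000, k = 1.679; principal scales a = 1.679, b = 1.000.
sin(ω/2) = (a − b)/(a + b) = 0.6792/2.679 = 0.2535, so ω = 2 arcsin(0.2535) ≈ 29.4°.

29.4°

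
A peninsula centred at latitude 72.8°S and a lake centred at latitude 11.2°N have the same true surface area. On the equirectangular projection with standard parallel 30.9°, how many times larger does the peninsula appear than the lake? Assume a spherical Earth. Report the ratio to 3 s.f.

With standard parallel φ₀ = 30.9°, the equirectangular projection gives x = Rλ cos φ₀, y = Rφ, so h = 1 and k = cos 30.9° / cos φ.
Areal scale at 72.8°: h·k = 1.000 × 2.902 = 2.902.
Areal scale at 11.2°: h·k = 1.000 × 0.8747 = 0.8747.
Ratio = 2.902/0.8747 ≈ 3.32.

3.32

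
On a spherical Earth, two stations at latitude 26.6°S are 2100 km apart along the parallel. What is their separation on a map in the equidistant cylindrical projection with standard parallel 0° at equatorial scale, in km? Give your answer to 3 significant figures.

In the plate carrée (x = Rλ, y = Rφ), meridians are true-scale (h = 1) and parallels are stretched by k = sec φ.
Along the parallel, k = sec 26.6° = 1/0.8942 = 1.118.
Map distance = 2100 × 1.118 ≈ 2350 km.

2350 km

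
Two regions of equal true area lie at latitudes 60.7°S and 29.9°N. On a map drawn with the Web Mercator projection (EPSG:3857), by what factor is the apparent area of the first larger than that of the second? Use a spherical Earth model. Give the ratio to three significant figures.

3.14

Mercator areal scale is sec²φ.
At 60.7°: sec²(60.7°) = 1/0.4894² = 4.175.
At 29.9°: sec²(29.9°) = 1/0.8669² = 1.331.
Ratio = 4.175/1.331 = cos²(29.9°)/cos²(60.7°) ≈ 3.14.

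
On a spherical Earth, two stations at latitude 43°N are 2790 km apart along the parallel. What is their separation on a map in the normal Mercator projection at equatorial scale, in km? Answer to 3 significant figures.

For Mercator, h = k = sec φ (a conformal cylindrical projection has a single point scale, 1/cos φ).
Along the parallel, k = sec 43° = 1/0.7314 = 1.367.
Map distance = 2790 × 1.367 ≈ 3810 km.

3810 km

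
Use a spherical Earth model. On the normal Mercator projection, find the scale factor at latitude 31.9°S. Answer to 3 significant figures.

Mercator is conformal, so the point scale is isotropic: h = k = sec φ = 1/cos φ.
k = 1/cos 31.9° = 1/0.8490 = 1.178.

1.18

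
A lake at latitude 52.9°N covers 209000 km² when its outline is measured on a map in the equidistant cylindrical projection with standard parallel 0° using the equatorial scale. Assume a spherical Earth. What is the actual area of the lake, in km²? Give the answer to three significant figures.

For the equirectangular projection with φ₀ = 0 (plate carrée), h = 1 along meridians and k = sec φ along parallels.
Areal scale = h·k = 1 × sec φ; at 52.9°, h = 1.000, k = 1.658, so h·k = 1.658.
True area = apparent / (areal scale) = 209000 / 1.658 ≈ 126000 km².

126000 km²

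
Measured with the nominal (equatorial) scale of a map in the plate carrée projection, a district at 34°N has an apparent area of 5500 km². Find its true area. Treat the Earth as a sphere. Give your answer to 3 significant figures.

4560 km²

In the plate carrée (x = Rλ, y = Rφ), meridians are true-scale (h = 1) and parallels are stretched by k = sec φ.
Areal scale = h·k = 1 × sec φ; at 34°, h = 1.000, k = 1.206, so h·k = 1.206.
True area = apparent / (areal scale) = 5500 / 1.206 ≈ 4560 km².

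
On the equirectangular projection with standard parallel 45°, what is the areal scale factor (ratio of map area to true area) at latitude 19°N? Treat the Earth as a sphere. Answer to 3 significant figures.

The equidistant cylindrical projection with φ₀ = 45° has h = 1 (meridians true) and k = cos φ₀ / cos φ along parallels.
Areal scale = h·k = 1 × cos φ₀ / cos φ; at 19°, h = 1.000, k = 0.7479, so h·k = 0.7479.

0.748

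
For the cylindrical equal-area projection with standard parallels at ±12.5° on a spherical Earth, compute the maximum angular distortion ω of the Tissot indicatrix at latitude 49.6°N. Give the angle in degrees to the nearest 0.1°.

For cylindrical equal-area with standard parallel φ₀, h = cos φ / cos φ₀ and k = cos φ₀ / cos φ, so h·k = 1.
At 49.6°: h = 0.6639, k = 1.506; principal scales a = 1.506, b = 0.6639.
sin(ω/2) = (a − b)/(a + b) = 0.8425/2.170 = 0.3882, so ω = 2 arcsin(0.3882) ≈ 45.7°.

45.7°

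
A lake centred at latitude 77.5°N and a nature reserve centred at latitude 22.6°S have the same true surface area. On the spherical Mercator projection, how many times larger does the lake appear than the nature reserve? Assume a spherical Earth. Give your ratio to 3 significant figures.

On Mercator, area is exaggerated by sec²φ = 1/cos²φ.
At 77.5°: sec²(77.5°) = 1/0.2164² = 21.35.
At 22.6°: sec²(22.6°) = 1/0.9232² = 1.173.
Ratio = 21.35/1.173 = cos²(22.6°)/cos²(77.5°) ≈ 18.2.

18.2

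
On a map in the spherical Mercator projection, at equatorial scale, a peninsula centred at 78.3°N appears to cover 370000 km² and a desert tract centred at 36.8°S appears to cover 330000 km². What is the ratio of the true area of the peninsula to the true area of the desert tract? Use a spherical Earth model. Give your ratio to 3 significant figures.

On Mercator the areal scale is sec²φ, so true area = apparent × cos²φ.
True area of peninsula: 370000 × cos²(78.3°) = 370000 × 0.04112 = 15220 km².
True area of desert tract: 330000 × cos²(36.8°) = 330000 × 0.6412 = 211600 km².
Ratio = 15220 / 211600 ≈ 0.0719.

0.0719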